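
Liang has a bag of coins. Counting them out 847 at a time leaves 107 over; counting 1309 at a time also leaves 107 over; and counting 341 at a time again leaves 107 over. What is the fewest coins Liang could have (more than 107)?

446476

N − 107 must be a common multiple of 847, 1309, and 341.
847 = 7 × 11^2
1309 = 7 × 11 × 17
341 = 11 × 31
LCM(847, 1309, 341) = 7 × 11^2 × 17 × 31 = 446369.
Smallest N > 107 is LCM + 107 = 446369 + 107 = 446476.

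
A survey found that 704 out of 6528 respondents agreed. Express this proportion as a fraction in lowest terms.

704 = 2^6 × 11
6528 = 2^7 × 3 × 17
gcd(704, 6528) = 2^6 = 64.
Divide numerator and denominator by 64: 704/6528 = 11/102.

11/102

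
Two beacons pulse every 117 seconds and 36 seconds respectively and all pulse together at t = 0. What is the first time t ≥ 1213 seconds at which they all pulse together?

Joint pulses occur at multiples of LCM(117, 36).
117 = 3^2 × 13
36 = 2^2 × 3^2
LCM(117, 36) = 2^2 × 3^2 × 13 = 468.
Smallest multiple of 468 that is ≥ 1213: ⌈1213/468⌉ × 468 = 3 × 468 = 1404.

1404 seconds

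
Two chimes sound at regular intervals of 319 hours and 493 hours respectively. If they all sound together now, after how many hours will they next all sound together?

The first simultaneous occurrence is after LCM of the individual periods.
319 = 11 × 29
493 = 17 × 29
LCM(319, 493) = 11 × 17 × 29 = 5423.

5423 hours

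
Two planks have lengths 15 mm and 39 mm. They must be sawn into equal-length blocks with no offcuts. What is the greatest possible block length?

3 mm

This is the greatest common divisor of 15 and 39.
15 = 3 × 5
39 = 3 × 13
gcd(15, 39) = 3.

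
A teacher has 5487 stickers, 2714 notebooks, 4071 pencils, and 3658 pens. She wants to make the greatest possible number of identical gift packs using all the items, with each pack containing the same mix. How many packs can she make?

59 packs

The pack count must divide each quantity, so the greatest is gcd(5487, 2714, 4071, 3658).
5487 = 3 × 31 × 59
2714 = 2 × 23 × 59
4071 = 3 × 23 × 59
3658 = 2 × 31 × 59
gcd(5487, 2714, 4071, 3658) = 59.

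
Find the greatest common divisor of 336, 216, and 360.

336 = 2^4 × 3 × 7
216 = 2^3 × 3^3
360 = 2^3 × 3^2 × 5
gcd(336, 216, 360) = 2^3 × 3 = 24.

24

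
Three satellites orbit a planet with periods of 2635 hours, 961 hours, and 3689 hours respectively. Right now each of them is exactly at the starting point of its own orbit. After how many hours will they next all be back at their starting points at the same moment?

They coincide at every common multiple of the periods; the first is the LCM.
2635 = 5 × 17 × 31
961 = 31^2
3689 = 7 × 17 × 31
LCM(2635, 961, 3689) = 5 × 7 × 17 × 31^2 = 571795.

571795 hours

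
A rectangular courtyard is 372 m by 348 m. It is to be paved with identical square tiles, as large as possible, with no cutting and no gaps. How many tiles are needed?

899

Tile side = gcd(372, 348).
372 = 2^2 × 3 × 31
348 = 2^2 × 3 × 29
gcd(372, 348) = 2^2 × 3 = 12.
Tiles: (372/12) × (348/12) = 31 × 29 = 899.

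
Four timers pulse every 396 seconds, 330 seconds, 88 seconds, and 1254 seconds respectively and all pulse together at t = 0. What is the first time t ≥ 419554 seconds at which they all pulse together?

451440 seconds

Joint pulses occur at multiples of LCM(396, 330, 88, 1254).
396 = 2^2 × 3^2 × 11
330 = 2 × 3 × 5 × 11
88 = 2^3 × 11
1254 = 2 × 3 × 11 × 19
LCM(396, 330, 88, 1254) = 2^3 × 3^2 × 5 × 11 × 19 = 75240.
Smallest multiple of 75240 that is ≥ 419554: ⌈419554/75240⌉ × 75240 = 6 × 75240 = 451440.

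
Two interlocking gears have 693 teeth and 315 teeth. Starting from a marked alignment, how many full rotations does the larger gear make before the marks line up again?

5 rotations

The first common completion time is the LCM of the periods.
693 = 3^2 × 7 × 11
315 = 3^2 × 5 × 7
LCM(693, 315) = 3^2 × 5 × 7 × 11 = 3465.
Rotations for period 693: 3465 / 693 = 5.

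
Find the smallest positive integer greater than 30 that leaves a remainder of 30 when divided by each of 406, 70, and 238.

34540

N − 30 must be a common multiple of 406, 70, and 238.
406 = 2 × 7 × 29
70 = 2 × 5 × 7
238 = 2 × 7 × 17
LCM(406, 70, 238) = 2 × 5 × 7 × 17 × 29 = 34510.
Smallest N > 30 is LCM + 30 = 34510 + 30 = 34540.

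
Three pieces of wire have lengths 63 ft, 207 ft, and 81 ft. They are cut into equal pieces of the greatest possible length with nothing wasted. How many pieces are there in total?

39

Piece length = gcd(63, 207, 81).
63 = 3^2 × 7
207 = 3^2 × 23
81 = 3^4
gcd(63, 207, 81) = 3^2 = 9.
Total pieces = 63/9 + 207/9 + 81/9 = 7 + 23 + 9 = 39.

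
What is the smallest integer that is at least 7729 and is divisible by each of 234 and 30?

8190

The integer must be a common multiple of 234 and 30, so a multiple of their LCM.
234 = 2 × 3^2 × 13
30 = 2 × 3 × 5
LCM(234, 30) = 2 × 3^2 × 5 × 13 = 1170.
Smallest multiple of 1170 that is ≥ 7729: ⌈7729/1170⌉ × 1170 = 7 × 1170 = 8190.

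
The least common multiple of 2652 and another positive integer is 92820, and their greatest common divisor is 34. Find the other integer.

gcd × lcm = product of the two integers, so the other integer is (34 × 92820) / 2652 = 1190.

1190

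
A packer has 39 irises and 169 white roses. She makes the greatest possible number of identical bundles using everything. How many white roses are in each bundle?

Number of bundles = gcd(39, 169).
39 = 3 × 13
169 = 13^2
gcd(39, 169) = 13.
white roses per bundle = 169 / 13 = 13.

13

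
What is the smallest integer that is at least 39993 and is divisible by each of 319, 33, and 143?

49764

The integer must be a common multiple of 319, 33, and 143, so a multiple of their LCM.
319 = 11 × 29
33 = 3 × 11
143 = 11 × 13
LCM(319, 33, 143) = 3 × 11 × 13 × 29 = 12441.
Smallest multiple of 12441 that is ≥ 39993: ⌈39993/12441⌉ × 12441 = 4 × 12441 = 49764.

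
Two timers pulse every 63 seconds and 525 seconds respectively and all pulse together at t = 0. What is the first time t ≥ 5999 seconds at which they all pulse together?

6300 seconds

Joint pulses occur at multiples of LCM(63, 525).
63 = 3^2 × 7
525 = 3 × 5^2 × 7
LCM(63, 525) = 3^2 × 5^2 × 7 = 1575.
Smallest multiple of 1575 that is ≥ 5999: ⌈5999/1575⌉ × 1575 = 4 × 1575 = 6300.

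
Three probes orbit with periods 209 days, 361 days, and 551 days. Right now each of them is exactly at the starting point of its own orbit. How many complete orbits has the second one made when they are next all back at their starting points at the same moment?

319 orbits

All finish a whole number of cycles simultaneously at t = LCM of the periods.
209 = 11 × 19
361 = 19^2
551 = 19 × 29
LCM(209, 361, 551) = 11 × 19^2 × 29 = 115159.
Orbits for period 361: 115159 / 361 = 319.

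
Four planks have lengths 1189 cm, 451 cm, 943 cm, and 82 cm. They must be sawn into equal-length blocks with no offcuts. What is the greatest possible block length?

41 cm

The block length must divide every plank, so the greatest is gcd(1189, 451, 943, 82).
1189 = 29 × 41
451 = 11 × 41
943 = 23 × 41
82 = 2 × 41
gcd(1189, 451, 943, 82) = 41.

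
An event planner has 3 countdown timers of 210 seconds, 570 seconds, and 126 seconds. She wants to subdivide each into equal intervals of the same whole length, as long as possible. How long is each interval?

6 seconds

The interval must divide each timer length; the longest such is the gcd.
210 = 2 × 3 × 5 × 7
570 = 2 × 3 × 5 × 19
126 = 2 × 3^2 × 7
gcd(210, 570, 126) = 2 × 3 = 6.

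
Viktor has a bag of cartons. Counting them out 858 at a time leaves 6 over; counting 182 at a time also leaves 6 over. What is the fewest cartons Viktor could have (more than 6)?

N − 6 must be a common multiple of 858 and 182.
858 = 2 × 3 × 11 × 13
182 = 2 × 7 × 13
LCM(858, 182) = 2 × 3 × 7 × 11 × 13 = 6006.
Smallest N > 6 is LCM + 6 = 6006 + 6 = 6012.

6012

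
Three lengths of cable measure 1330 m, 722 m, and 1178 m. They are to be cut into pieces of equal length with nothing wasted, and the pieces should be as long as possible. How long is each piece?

38 m

The greatest length dividing all of 1330, 722, and 1178 is their gcd.
1330 = 2 × 5 × 7 × 19
722 = 2 × 19^2
1178 = 2 × 19 × 31
gcd(1330, 722, 1178) = 2 × 19 = 38.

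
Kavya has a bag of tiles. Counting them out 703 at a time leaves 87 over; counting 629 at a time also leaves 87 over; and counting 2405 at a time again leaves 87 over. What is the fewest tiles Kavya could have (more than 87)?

N − 87 must be a common multiple of 703, 629, and 2405.
703 = 19 × 37
629 = 17 × 37
2405 = 5 × 13 × 37
LCM(703, 629, 2405) = 5 × 13 × 17 × 19 × 37 = 776815.
Smallest N > 87 is LCM + 87 = 776815 + 87 = 776902.

776902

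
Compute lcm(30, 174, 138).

20010

30 = 2 × 3 × 5
174 = 2 × 3 × 29
138 = 2 × 3 × 23
LCM(30, 174, 138) = 2 × 3 × 5 × 23 × 29 = 20010.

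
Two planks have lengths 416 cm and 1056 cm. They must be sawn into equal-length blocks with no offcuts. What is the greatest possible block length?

By the Euclidean algorithm:
1056 = 2 × 416 + 224
416 = 1 × 224 + 192
224 = 1 × 192 + 32
192 = 6 × 32 + 0
gcd(416, 1056) = 32.

32 cm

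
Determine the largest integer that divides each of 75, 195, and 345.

15

75 = 3 × 5^2
195 = 3 × 5 × 13
345 = 3 × 5 × 23
gcd(75, 195, 345) = 3 × 5 = 15.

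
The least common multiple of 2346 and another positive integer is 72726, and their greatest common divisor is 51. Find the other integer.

gcd × lcm = product of the two integers, so the other integer is (51 × 72726) / 2346 = 1581.

1581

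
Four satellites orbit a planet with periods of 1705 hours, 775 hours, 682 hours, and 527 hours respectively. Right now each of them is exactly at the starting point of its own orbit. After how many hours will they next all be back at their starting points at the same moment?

The first simultaneous occurrence is after LCM of the individual periods.
1705 = 5 × 11 × 31
775 = 5^2 × 31
682 = 2 × 11 × 31
527 = 17 × 31
LCM(1705, 775, 682, 527) = 2 × 5^2 × 11 × 17 × 31 = 289850.

289850 hours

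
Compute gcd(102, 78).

6

102 = 2 × 3 × 17
78 = 2 × 3 × 13
gcd(102, 78) = 2 × 3 = 6.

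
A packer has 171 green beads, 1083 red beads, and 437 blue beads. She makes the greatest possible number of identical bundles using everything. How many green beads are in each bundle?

9

Number of bundles = gcd(171, 1083, 437).
171 = 3^2 × 19
1083 = 3 × 19^2
437 = 19 × 23
gcd(171, 1083, 437) = 19.
green beads per bundle = 171 / 19 = 9.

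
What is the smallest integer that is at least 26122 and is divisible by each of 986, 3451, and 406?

27608

The integer must be a common multiple of 986, 3451, and 406, so a multiple of their LCM.
986 = 2 × 17 × 29
3451 = 7 × 17 × 29
406 = 2 × 7 × 29
LCM(986, 3451, 406) = 2 × 7 × 17 × 29 = 6902.
Smallest multiple of 6902 that is ≥ 26122: ⌈26122/6902⌉ × 6902 = 4 × 6902 = 27608.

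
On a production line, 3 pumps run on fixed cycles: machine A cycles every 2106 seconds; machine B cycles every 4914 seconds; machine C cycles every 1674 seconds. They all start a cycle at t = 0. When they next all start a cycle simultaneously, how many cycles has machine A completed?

217 cycles

All finish a whole number of cycles simultaneously at t = LCM of the periods.
2106 = 2 × 3^4 × 13
4914 = 2 × 3^3 × 7 × 13
1674 = 2 × 3^3 × 31
LCM(2106, 4914, 1674) = 2 × 3^4 × 7 × 13 × 31 = 457002.
Cycles for period 2106: 457002 / 2106 = 217.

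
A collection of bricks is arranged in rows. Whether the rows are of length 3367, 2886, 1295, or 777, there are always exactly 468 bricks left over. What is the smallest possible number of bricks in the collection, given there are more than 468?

101478

N − 468 must be a common multiple of 3367, 2886, 1295, and 777.
3367 = 7 × 13 × 37
2886 = 2 × 3 × 13 × 37
1295 = 5 × 7 × 37
777 = 3 × 7 × 37
LCM(3367, 2886, 1295, 777) = 2 × 3 × 5 × 7 × 13 × 37 = 101010.
Smallest N > 468 is LCM + 468 = 101010 + 468 = 101478.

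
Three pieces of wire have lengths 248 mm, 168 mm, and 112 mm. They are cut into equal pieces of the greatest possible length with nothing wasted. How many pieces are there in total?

Piece length = gcd(248, 168, 112).
248 = 2^3 × 31
168 = 2^3 × 3 × 7
112 = 2^4 × 7
gcd(248, 168, 112) = 2^3 = 8.
Total pieces = 248/8 + 168/8 + 112/8 = 31 + 21 + 14 = 66.

66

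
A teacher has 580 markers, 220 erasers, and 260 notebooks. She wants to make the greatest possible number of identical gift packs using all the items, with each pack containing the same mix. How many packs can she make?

20 packs

The pack count must divide each quantity, so the greatest is gcd(580, 220, 260).
580 = 2^2 × 5 × 29
220 = 2^2 × 5 × 11
260 = 2^2 × 5 × 13
gcd(580, 220, 260) = 2^2 × 5 = 20.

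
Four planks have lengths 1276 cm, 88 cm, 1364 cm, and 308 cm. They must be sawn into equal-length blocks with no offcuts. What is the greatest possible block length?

The block length must divide every plank, so the greatest is gcd(1276, 88, 1364, 308).
1276 = 2^2 × 11 × 29
88 = 2^3 × 11
1364 = 2^2 × 11 × 31
308 = 2^2 × 7 × 11
gcd(1276, 88, 1364, 308) = 2^2 × 11 = 44.

44 cm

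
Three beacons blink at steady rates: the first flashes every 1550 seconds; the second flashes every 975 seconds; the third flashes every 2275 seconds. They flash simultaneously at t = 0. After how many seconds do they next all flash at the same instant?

The first simultaneous occurrence is after LCM of the individual periods.
1550 = 2 × 5^2 × 31
975 = 3 × 5^2 × 13
2275 = 5^2 × 7 × 13
LCM(1550, 975, 2275) = 2 × 3 × 5^2 × 7 × 13 × 31 = 423150.

423150 seconds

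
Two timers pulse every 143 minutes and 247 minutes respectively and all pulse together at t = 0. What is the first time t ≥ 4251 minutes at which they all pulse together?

Joint pulses occur at multiples of LCM(143, 247).
143 = 11 × 13
247 = 13 × 19
LCM(143, 247) = 11 × 13 × 19 = 2717.
Smallest multiple of 2717 that is ≥ 4251: ⌈4251/2717⌉ × 2717 = 2 × 2717 = 5434.

5434 minutes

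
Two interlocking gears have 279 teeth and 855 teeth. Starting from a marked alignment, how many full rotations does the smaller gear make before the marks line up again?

95 rotations

The first common completion time is the LCM of the periods.
279 = 3^2 × 31
855 = 3^2 × 5 × 19
LCM(279, 855) = 3^2 × 5 × 19 × 31 = 26505.
Rotations for period 279: 26505 / 279 = 95.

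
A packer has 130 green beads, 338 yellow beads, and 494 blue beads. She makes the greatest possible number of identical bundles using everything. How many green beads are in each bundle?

Number of bundles = gcd(130, 338, 494).
130 = 2 × 5 × 13
338 = 2 × 13^2
494 = 2 × 13 × 19
gcd(130, 338, 494) = 2 × 13 = 26.
green beads per bundle = 130 / 26 = 5.

5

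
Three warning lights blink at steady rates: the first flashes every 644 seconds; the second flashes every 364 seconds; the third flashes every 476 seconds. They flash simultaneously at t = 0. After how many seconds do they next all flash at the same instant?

We need the least common multiple of the intervals.
644 = 2^2 × 7 × 23
364 = 2^2 × 7 × 13
476 = 2^2 × 7 × 17
LCM(644, 364, 476) = 2^2 × 7 × 13 × 17 × 23 = 142324.

142324 seconds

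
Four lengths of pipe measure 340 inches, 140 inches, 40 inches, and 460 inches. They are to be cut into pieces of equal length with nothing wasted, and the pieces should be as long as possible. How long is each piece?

20 inches

Each piece length must divide every original length, so the longest possible is gcd(340, 140, 40, 460).
340 = 2^2 × 5 × 17
140 = 2^2 × 5 × 7
40 = 2^3 × 5
460 = 2^2 × 5 × 23
gcd(340, 140, 40, 460) = 2^2 × 5 = 20.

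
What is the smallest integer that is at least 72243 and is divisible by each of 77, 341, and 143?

93093

The integer must be a common multiple of 77, 341, and 143, so a multiple of their LCM.
77 = 7 × 11
341 = 11 × 31
143 = 11 × 13
LCM(77, 341, 143) = 7 × 11 × 13 × 31 = 31031.
Smallest multiple of 31031 that is ≥ 72243: ⌈72243/31031⌉ × 31031 = 3 × 31031 = 93093.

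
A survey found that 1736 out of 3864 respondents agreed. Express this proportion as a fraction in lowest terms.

31/69

1736 = 2^3 × 7 × 31
3864 = 2^3 × 3 × 7 × 23
gcd(1736, 3864) = 2^3 × 7 = 56.
Divide numerator and denominator by 56: 1736/3864 = 31/69.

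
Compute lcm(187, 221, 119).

17017

187 = 11 × 17
221 = 13 × 17
119 = 7 × 17
LCM(187, 221, 119) = 7 × 11 × 13 × 17 = 17017.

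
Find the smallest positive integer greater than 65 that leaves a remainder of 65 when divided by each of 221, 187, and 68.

9789

N − 65 must be a common multiple of 221, 187, and 68.
221 = 13 × 17
187 = 11 × 17
68 = 2^2 × 17
LCM(221, 187, 68) = 2^2 × 11 × 13 × 17 = 9724.
Smallest N > 65 is LCM + 65 = 9724 + 65 = 9789.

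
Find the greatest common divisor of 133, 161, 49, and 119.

133 = 7 × 19
161 = 7 × 23
49 = 7^2
119 = 7 × 17
gcd(133, 161, 49, 119) = 7.

7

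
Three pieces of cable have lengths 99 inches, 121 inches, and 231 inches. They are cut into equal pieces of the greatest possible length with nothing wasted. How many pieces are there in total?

41

Piece length = gcd(99, 121, 231).
99 = 3^2 × 11
121 = 11^2
231 = 3 × 7 × 11
gcd(99, 121, 231) = 11.
Total pieces = 99/11 + 121/11 + 231/11 = 9 + 11 + 21 = 41.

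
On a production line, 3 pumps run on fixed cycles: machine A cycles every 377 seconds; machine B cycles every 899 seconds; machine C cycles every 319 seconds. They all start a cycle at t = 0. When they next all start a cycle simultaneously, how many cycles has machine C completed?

403 cycles

All finish a whole number of cycles simultaneously at t = LCM of the periods.
377 = 13 × 29
899 = 29 × 31
319 = 11 × 29
LCM(377, 899, 319) = 11 × 13 × 29 × 31 = 128557.
Cycles for period 319: 128557 / 319 = 403.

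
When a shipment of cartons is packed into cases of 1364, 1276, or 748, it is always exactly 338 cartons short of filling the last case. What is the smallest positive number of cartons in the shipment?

Being 338 short of a full case of size k means N ≡ −338 (mod k), i.e. N + 338 is a multiple of each size.
1364 = 2^2 × 11 × 31
1276 = 2^2 × 11 × 29
748 = 2^2 × 11 × 17
LCM(1364, 1276, 748) = 2^2 × 11 × 17 × 29 × 31 = 672452.
Smallest positive N is 672452 − 338 = 672114.

672114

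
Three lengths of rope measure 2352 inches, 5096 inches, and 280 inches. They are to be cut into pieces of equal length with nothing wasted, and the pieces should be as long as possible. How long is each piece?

Each piece length must divide every original length, so the longest possible is gcd(2352, 5096, 280).
2352 = 2^4 × 3 × 7^2
5096 = 2^3 × 7^2 × 13
280 = 2^3 × 5 × 7
gcd(2352, 5096, 280) = 2^3 × 7 = 56.

56 inches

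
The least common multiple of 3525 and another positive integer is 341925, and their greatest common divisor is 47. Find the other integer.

gcd × lcm = product of the two integers, so the other integer is (47 × 341925) / 3525 = 4559.

4559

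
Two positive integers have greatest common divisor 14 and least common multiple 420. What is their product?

For any two positive integers, gcd × lcm = product = 14 × 420 = 5880.

5880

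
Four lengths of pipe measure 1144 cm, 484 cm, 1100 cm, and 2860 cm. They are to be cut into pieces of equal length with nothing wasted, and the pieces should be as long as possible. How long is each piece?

44 cm

Each piece length must divide every original length, so the longest possible is gcd(1144, 484, 1100, 2860).
1144 = 2^3 × 11 × 13
484 = 2^2 × 11^2
1100 = 2^2 × 5^2 × 11
2860 = 2^2 × 5 × 11 × 13
gcd(1144, 484, 1100, 2860) = 2^2 × 11 = 44.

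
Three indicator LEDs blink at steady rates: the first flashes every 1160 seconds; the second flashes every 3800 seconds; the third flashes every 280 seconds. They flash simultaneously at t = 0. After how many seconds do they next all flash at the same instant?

771400 seconds

We need the least common multiple of the intervals.
1160 = 2^3 × 5 × 29
3800 = 2^3 × 5^2 × 19
280 = 2^3 × 5 × 7
LCM(1160, 3800, 280) = 2^3 × 5^2 × 7 × 19 × 29 = 771400.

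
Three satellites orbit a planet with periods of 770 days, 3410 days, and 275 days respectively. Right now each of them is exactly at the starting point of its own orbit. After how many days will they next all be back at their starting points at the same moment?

They coincide at every common multiple of the periods; the first is the LCM.
770 = 2 × 5 × 7 × 11
3410 = 2 × 5 × 11 × 31
275 = 5^2 × 11
LCM(770, 3410, 275) = 2 × 5^2 × 7 × 11 × 31 = 119350.

119350 days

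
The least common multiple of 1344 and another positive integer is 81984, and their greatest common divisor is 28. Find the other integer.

1708

gcd × lcm = product of the two integers, so the other integer is (28 × 81984) / 1344 = 1708.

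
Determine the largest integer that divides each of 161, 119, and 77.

161 = 7 × 23
119 = 7 × 17
77 = 7 × 11
gcd(161, 119, 77) = 7.

7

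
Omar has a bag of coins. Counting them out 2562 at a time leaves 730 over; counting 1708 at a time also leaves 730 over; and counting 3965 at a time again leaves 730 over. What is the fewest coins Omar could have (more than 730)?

N − 730 must be a common multiple of 2562, 1708, and 3965.
2562 = 2 × 3 × 7 × 61
1708 = 2^2 × 7 × 61
3965 = 5 × 13 × 61
LCM(2562, 1708, 3965) = 2^2 × 3 × 5 × 7 × 13 × 61 = 333060.
Smallest N > 730 is LCM + 730 = 333060 + 730 = 333790.

333790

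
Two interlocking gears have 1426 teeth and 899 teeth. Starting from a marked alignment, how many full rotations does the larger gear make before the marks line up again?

29 rotations

The first common completion time is the LCM of the periods.
1426 = 2 × 23 × 31
899 = 29 × 31
LCM(1426, 899) = 2 × 23 × 29 × 31 = 41354.
Rotations for period 1426: 41354 / 1426 = 29.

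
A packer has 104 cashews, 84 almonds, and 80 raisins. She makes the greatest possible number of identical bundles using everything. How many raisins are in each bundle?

20

Number of bundles = gcd(104, 84, 80).
104 = 2^3 × 13
84 = 2^2 × 3 × 7
80 = 2^4 × 5
gcd(104, 84, 80) = 2^2 = 4.
raisins per bundle = 80 / 4 = 20.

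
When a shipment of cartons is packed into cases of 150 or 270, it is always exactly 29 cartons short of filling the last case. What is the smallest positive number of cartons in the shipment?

1321

Being 29 short of a full case of size k means N ≡ −29 (mod k), i.e. N + 29 is a multiple of each size.
150 = 2 × 3 × 5^2
270 = 2 × 3^3 × 5
LCM(150, 270) = 2 × 3^3 × 5^2 = 1350.
Smallest positive N is 1350 − 29 = 1321.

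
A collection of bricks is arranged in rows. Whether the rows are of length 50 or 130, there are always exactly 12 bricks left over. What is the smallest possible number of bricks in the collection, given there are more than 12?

N − 12 must be a common multiple of 50 and 130.
50 = 2 × 5^2
130 = 2 × 5 × 13
LCM(50, 130) = 2 × 5^2 × 13 = 650.
Smallest N > 12 is LCM + 12 = 650 + 12 = 662.

662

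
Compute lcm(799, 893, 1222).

394706

799 = 17 × 47
893 = 19 × 47
1222 = 2 × 13 × 47
LCM(799, 893, 1222) = 2 × 13 × 17 × 19 × 47 = 394706.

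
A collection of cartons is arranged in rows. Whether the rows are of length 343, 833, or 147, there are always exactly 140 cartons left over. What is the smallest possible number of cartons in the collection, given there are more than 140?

N − 140 must be a common multiple of 343, 833, and 147.
343 = 7^3
833 = 7^2 × 17
147 = 3 × 7^2
LCM(343, 833, 147) = 3 × 7^3 × 17 = 17493.
Smallest N > 140 is LCM + 140 = 17493 + 140 = 17633.

17633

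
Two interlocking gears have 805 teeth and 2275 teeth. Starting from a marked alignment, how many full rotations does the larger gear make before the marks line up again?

23 rotations

They are all back at their starting positions together after one LCM of the periods.
805 = 5 × 7 × 23
2275 = 5^2 × 7 × 13
LCM(805, 2275) = 5^2 × 7 × 13 × 23 = 52325.
Rotations for period 2275: 52325 / 2275 = 23.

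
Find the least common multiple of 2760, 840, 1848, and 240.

425040

2760 = 2^3 × 3 × 5 × 23
840 = 2^3 × 3 × 5 × 7
1848 = 2^3 × 3 × 7 × 11
240 = 2^4 × 3 × 5
LCM(2760, 840, 1848, 240) = 2^4 × 3 × 5 × 7 × 11 × 23 = 425040.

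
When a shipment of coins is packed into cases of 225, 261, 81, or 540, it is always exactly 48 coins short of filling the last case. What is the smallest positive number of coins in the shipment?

Being 48 short of a full case of size k means N ≡ −48 (mod k), i.e. N + 48 is a multiple of each size.
225 = 3^2 × 5^2
261 = 3^2 × 29
81 = 3^4
540 = 2^2 × 3^3 × 5
LCM(225, 261, 81, 540) = 2^2 × 3^4 × 5^2 × 29 = 234900.
Smallest positive N is 234900 − 48 = 234852.

234852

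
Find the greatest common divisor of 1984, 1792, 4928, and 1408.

64

1984 = 2^6 × 31
1792 = 2^8 × 7
4928 = 2^6 × 7 × 11
1408 = 2^7 × 11
gcd(1984, 1792, 4928, 1408) = 2^6 = 64.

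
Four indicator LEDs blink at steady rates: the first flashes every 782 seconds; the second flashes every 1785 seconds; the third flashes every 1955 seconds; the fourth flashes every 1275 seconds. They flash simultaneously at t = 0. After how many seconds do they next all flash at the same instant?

410550 seconds

We need the least common multiple of the intervals.
782 = 2 × 17 × 23
1785 = 3 × 5 × 7 × 17
1955 = 5 × 17 × 23
1275 = 3 × 5^2 × 17
LCM(782, 1785, 1955, 1275) = 2 × 3 × 5^2 × 7 × 17 × 23 = 410550.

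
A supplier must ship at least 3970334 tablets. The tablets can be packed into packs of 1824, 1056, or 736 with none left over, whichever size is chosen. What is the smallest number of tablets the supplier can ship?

The number of tablets must be a common multiple of 1824, 1056, and 736, so a multiple of their LCM.
1824 = 2^5 × 3 × 19
1056 = 2^5 × 3 × 11
736 = 2^5 × 23
LCM(1824, 1056, 736) = 2^5 × 3 × 11 × 19 × 23 = 461472.
Smallest multiple of 461472 that is ≥ 3970334: ⌈3970334/461472⌉ × 461472 = 9 × 461472 = 4153248.

4153248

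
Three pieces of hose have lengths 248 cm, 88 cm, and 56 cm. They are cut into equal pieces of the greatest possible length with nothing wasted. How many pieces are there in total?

Piece length = gcd(248, 88, 56).
248 = 2^3 × 31
88 = 2^3 × 11
56 = 2^3 × 7
gcd(248, 88, 56) = 2^3 = 8.
Total pieces = 248/8 + 88/8 + 56/8 = 31 + 11 + 7 = 49.

49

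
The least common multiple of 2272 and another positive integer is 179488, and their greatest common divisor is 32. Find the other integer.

gcd × lcm = product of the two integers, so the other integer is (32 × 179488) / 2272 = 2528.

2528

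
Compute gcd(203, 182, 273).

203 = 7 × 29
182 = 2 × 7 × 13
273 = 3 × 7 × 13
gcd(203, 182, 273) = 7.

7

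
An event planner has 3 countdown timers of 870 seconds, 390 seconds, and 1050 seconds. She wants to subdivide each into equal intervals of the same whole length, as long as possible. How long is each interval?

30 seconds

The interval must divide each timer length; the longest such is the gcd.
870 = 2 × 3 × 5 × 29
390 = 2 × 3 × 5 × 13
1050 = 2 × 3 × 5^2 × 7
gcd(870, 390, 1050) = 2 × 3 × 5 = 30.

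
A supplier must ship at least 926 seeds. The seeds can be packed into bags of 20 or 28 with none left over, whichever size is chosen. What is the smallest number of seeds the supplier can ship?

980

The number of seeds must be a common multiple of 20 and 28, so a multiple of their LCM.
20 = 2^2 × 5
28 = 2^2 × 7
LCM(20, 28) = 2^2 × 5 × 7 = 140.
Smallest multiple of 140 that is ≥ 926: ⌈926/140⌉ × 140 = 7 × 140 = 980.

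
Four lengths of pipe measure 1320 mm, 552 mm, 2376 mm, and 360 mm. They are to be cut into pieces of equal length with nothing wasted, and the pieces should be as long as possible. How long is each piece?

The greatest length dividing all of 1320, 552, 2376, and 360 is their gcd.
1320 = 2^3 × 3 × 5 × 11
552 = 2^3 × 3 × 23
2376 = 2^3 × 3^3 × 11
360 = 2^3 × 3^2 × 5
gcd(1320, 552, 2376, 360) = 2^3 × 3 = 24.

24 mm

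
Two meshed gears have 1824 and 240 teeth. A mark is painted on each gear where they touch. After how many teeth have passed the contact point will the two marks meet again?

We need the least common multiple of the intervals.
1824 = 2^5 × 3 × 19
240 = 2^4 × 3 × 5
LCM(1824, 240) = 2^5 × 3 × 5 × 19 = 9120.

9120 teeth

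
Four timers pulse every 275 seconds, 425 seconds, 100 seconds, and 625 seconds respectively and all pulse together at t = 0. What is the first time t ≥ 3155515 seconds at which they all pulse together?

3272500 seconds

Joint pulses occur at multiples of LCM(275, 425, 100, 625).
275 = 5^2 × 11
425 = 5^2 × 17
100 = 2^2 × 5^2
625 = 5^4
LCM(275, 425, 100, 625) = 2^2 × 5^4 × 11 × 17 = 467500.
Smallest multiple of 467500 that is ≥ 3155515: ⌈3155515/467500⌉ × 467500 = 7 × 467500 = 3272500.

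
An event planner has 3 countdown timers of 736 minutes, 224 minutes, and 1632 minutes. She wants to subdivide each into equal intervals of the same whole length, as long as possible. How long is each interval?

The interval must divide each timer length; the longest such is the gcd.
736 = 2^5 × 23
224 = 2^5 × 7
1632 = 2^5 × 3 × 17
gcd(736, 224, 1632) = 2^5 = 32.

32 minutes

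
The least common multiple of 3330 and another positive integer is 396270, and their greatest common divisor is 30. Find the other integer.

gcd × lcm = product of the two integers, so the other integer is (30 × 396270) / 3330 = 3570.

3570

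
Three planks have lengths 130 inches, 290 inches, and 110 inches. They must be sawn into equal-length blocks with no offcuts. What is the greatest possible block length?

10 inches

The block length must divide every plank, so the greatest is gcd(130, 290, 110).
130 = 2 × 5 × 13
290 = 2 × 5 × 29
110 = 2 × 5 × 11
gcd(130, 290, 110) = 2 × 5 = 10.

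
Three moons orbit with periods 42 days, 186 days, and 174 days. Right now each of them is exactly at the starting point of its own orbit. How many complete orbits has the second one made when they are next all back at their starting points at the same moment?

203 orbits

The first common completion time is the LCM of the periods.
42 = 2 × 3 × 7
186 = 2 × 3 × 31
174 = 2 × 3 × 29
LCM(42, 186, 174) = 2 × 3 × 7 × 29 × 31 = 37758.
Orbits for period 186: 37758 / 186 = 203.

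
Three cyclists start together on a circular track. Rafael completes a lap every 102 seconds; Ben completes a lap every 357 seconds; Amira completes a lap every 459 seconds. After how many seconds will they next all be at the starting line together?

6426 seconds

The first simultaneous occurrence is after LCM of the individual periods.
102 = 2 × 3 × 17
357 = 3 × 7 × 17
459 = 3^3 × 17
LCM(102, 357, 459) = 2 × 3^3 × 7 × 17 = 6426.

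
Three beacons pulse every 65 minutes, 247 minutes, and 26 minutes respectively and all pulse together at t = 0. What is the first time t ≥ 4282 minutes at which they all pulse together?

Joint pulses occur at multiples of LCM(65, 247, 26).
65 = 5 × 13
247 = 13 × 19
26 = 2 × 13
LCM(65, 247, 26) = 2 × 5 × 13 × 19 = 2470.
Smallest multiple of 2470 that is ≥ 4282: ⌈4282/2470⌉ × 2470 = 2 × 2470 = 4940.

4940 minutes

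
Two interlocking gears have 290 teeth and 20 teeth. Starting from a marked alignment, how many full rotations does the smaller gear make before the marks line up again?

All finish a whole number of cycles simultaneously at t = LCM of the periods.
290 = 2 × 5 × 29
20 = 2^2 × 5
LCM(290, 20) = 2^2 × 5 × 29 = 580.
Rotations for period 20: 580 / 20 = 29.

29 rotations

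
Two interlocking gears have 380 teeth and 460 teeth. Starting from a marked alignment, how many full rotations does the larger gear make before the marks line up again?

The first common completion time is the LCM of the periods.
380 = 2^2 × 5 × 19
460 = 2^2 × 5 × 23
LCM(380, 460) = 2^2 × 5 × 19 × 23 = 8740.
Rotations for period 460: 8740 / 460 = 19.

19 rotations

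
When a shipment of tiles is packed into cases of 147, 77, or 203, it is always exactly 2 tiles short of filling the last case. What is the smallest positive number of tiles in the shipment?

46891

Being 2 short of a full case of size k means N ≡ −2 (mod k), i.e. N + 2 is a multiple of each size.
147 = 3 × 7^2
77 = 7 × 11
203 = 7 × 29
LCM(147, 77, 203) = 3 × 7^2 × 11 × 29 = 46893.
Smallest positive N is 46893 − 2 = 46891.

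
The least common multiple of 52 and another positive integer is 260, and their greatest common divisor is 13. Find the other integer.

gcd × lcm = product of the two integers, so the other integer is (13 × 260) / 52 = 65.

65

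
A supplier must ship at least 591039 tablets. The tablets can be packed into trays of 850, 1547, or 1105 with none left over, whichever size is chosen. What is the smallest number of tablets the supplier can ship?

The number of tablets must be a common multiple of 850, 1547, and 1105, so a multiple of their LCM.
850 = 2 × 5^2 × 17
1547 = 7 × 13 × 17
1105 = 5 × 13 × 17
LCM(850, 1547, 1105) = 2 × 5^2 × 7 × 13 × 17 = 77350.
Smallest multiple of 77350 that is ≥ 591039: ⌈591039/77350⌉ × 77350 = 8 × 77350 = 618800.

618800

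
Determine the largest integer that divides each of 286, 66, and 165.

11

286 = 2 × 11 × 13
66 = 2 × 3 × 11
165 = 3 × 5 × 11
gcd(286, 66, 165) = 11.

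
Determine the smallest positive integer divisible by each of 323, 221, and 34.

323 = 17 × 19
221 = 13 × 17
34 = 2 × 17
LCM(323, 221, 34) = 2 × 13 × 17 × 19 = 8398.

8398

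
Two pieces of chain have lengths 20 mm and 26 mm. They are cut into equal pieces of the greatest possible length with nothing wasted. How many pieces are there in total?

Piece length = gcd(20, 26).
20 = 2^2 × 5
26 = 2 × 13
gcd(20, 26) = 2.
Total pieces = 20/2 + 26/2 = 10 + 13 = 23.

23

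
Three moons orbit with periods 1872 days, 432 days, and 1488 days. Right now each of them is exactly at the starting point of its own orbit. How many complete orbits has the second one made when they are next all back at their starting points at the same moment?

All finish a whole number of cycles simultaneously at t = LCM of the periods.
1872 = 2^4 × 3^2 × 13
432 = 2^4 × 3^3
1488 = 2^4 × 3 × 31
LCM(1872, 432, 1488) = 2^4 × 3^3 × 13 × 31 = 174096.
Orbits for period 432: 174096 / 432 = 403.

403 orbits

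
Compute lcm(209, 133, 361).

27797

209 = 11 × 19
133 = 7 × 19
361 = 19^2
LCM(209, 133, 361) = 7 × 11 × 19^2 = 27797.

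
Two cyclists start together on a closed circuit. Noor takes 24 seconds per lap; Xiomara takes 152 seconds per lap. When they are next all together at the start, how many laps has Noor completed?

19 laps

All finish a whole number of cycles simultaneously at t = LCM of the periods.
24 = 2^3 × 3
152 = 2^3 × 19
LCM(24, 152) = 2^3 × 3 × 19 = 456.
Laps for period 24: 456 / 24 = 19.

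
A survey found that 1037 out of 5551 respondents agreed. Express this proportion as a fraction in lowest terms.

1037 = 17 × 61
5551 = 7 × 13 × 61
gcd(1037, 5551) = 61.
Divide numerator and denominator by 61: 1037/5551 = 17/91.

17/91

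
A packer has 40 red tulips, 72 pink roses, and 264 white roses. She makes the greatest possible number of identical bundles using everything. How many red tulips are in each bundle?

5

Number of bundles = gcd(40, 72, 264).
40 = 2^3 × 5
72 = 2^3 × 3^2
264 = 2^3 × 3 × 11
gcd(40, 72, 264) = 2^3 = 8.
red tulips per bundle = 40 / 8 = 5.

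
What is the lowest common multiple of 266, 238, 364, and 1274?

266 = 2 × 7 × 19
238 = 2 × 7 × 17
364 = 2^2 × 7 × 13
1274 = 2 × 7^2 × 13
LCM(266, 238, 364, 1274) = 2^2 × 7^2 × 13 × 17 × 19 = 823004.

823004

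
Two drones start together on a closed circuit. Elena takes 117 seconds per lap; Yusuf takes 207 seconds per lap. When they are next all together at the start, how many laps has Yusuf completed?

The first common completion time is the LCM of the periods.
117 = 3^2 × 13
207 = 3^2 × 23
LCM(117, 207) = 3^2 × 13 × 23 = 2691.
Laps for period 207: 2691 / 207 = 13.

13 laps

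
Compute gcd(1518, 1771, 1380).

1518 = 2 × 3 × 11 × 23
1771 = 7 × 11 × 23
1380 = 2^2 × 3 × 5 × 23
gcd(1518, 1771, 1380) = 23.

23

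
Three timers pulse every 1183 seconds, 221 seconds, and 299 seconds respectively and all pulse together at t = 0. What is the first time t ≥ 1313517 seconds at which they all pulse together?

Joint pulses occur at multiples of LCM(1183, 221, 299).
1183 = 7 × 13^2
221 = 13 × 17
299 = 13 × 23
LCM(1183, 221, 299) = 7 × 13^2 × 17 × 23 = 462553.
Smallest multiple of 462553 that is ≥ 1313517: ⌈1313517/462553⌉ × 462553 = 3 × 462553 = 1387659.

1387659 seconds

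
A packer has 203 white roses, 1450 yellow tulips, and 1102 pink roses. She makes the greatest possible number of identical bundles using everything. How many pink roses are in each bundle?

38

Number of bundles = gcd(203, 1450, 1102).
203 = 7 × 29
1450 = 2 × 5^2 × 29
1102 = 2 × 19 × 29
gcd(203, 1450, 1102) = 29.
pink roses per bundle = 1102 / 29 = 38.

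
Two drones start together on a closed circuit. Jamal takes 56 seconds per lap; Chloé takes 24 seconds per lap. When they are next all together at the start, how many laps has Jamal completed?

3 laps

The first common completion time is the LCM of the periods.
56 = 2^3 × 7
24 = 2^3 × 3
LCM(56, 24) = 2^3 × 3 × 7 = 168.
Laps for period 56: 168 / 56 = 3.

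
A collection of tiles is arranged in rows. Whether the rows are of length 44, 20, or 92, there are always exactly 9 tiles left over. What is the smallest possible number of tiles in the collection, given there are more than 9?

N − 9 must be a common multiple of 44, 20, and 92.
44 = 2^2 × 11
20 = 2^2 × 5
92 = 2^2 × 23
LCM(44, 20, 92) = 2^2 × 5 × 11 × 23 = 5060.
Smallest N > 9 is LCM + 9 = 5060 + 9 = 5069.

5069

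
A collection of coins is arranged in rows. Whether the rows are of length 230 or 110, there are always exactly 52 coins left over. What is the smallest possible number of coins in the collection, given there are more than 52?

2582

N − 52 must be a common multiple of 230 and 110.
230 = 2 × 5 × 23
110 = 2 × 5 × 11
LCM(230, 110) = 2 × 5 × 11 × 23 = 2530.
Smallest N > 52 is LCM + 52 = 2530 + 52 = 2582.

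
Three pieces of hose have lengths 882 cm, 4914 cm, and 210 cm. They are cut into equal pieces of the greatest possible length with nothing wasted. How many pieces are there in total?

143

Piece length = gcd(882, 4914, 210).
882 = 2 × 3^2 × 7^2
4914 = 2 × 3^3 × 7 × 13
210 = 2 × 3 × 5 × 7
gcd(882, 4914, 210) = 2 × 3 × 7 = 42.
Total pieces = 882/42 + 4914/42 + 210/42 = 21 + 117 + 5 = 143.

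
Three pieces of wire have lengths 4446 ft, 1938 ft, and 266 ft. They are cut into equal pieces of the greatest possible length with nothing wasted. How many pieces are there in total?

Piece length = gcd(4446, 1938, 266).
4446 = 2 × 3^2 × 13 × 19
1938 = 2 × 3 × 17 × 19
266 = 2 × 7 × 19
gcd(4446, 1938, 266) = 2 × 19 = 38.
Total pieces = 4446/38 + 1938/38 + 266/38 = 117 + 51 + 7 = 175.

175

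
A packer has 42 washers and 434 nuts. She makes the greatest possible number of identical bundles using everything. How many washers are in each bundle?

3

Number of bundles = gcd(42, 434).
42 = 2 × 3 × 7
434 = 2 × 7 × 31
gcd(42, 434) = 2 × 7 = 14.
washers per bundle = 42 / 14 = 3.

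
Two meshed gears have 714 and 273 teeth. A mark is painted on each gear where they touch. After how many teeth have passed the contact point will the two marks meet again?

9282 teeth

We need the least common multiple of the intervals.
714 = 2 × 3 × 7 × 17
273 = 3 × 7 × 13
LCM(714, 273) = 2 × 3 × 7 × 13 × 17 = 9282.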